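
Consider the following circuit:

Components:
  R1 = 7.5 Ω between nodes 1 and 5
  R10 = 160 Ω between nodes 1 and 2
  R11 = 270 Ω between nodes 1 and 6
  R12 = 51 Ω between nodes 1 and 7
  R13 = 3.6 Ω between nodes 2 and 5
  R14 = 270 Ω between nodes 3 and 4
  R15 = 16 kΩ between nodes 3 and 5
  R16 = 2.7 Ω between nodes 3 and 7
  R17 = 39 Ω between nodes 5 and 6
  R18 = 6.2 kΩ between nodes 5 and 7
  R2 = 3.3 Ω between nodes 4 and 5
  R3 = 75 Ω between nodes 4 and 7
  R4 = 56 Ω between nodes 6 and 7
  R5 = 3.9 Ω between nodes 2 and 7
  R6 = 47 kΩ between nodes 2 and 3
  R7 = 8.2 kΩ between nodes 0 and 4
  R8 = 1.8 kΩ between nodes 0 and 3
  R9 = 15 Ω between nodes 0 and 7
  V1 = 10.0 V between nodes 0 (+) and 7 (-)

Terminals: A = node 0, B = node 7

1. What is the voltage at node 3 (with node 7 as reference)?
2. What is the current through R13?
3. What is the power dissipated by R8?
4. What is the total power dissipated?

Nodal analysis, taking node 7 as the 0 V reference.
Source V1 fixes V_0 = 10 V.
KCL at each unknown node (sum of currents leaving = 0; resistances in Ω):
  Node 1: (V_1 - V_5)/7.5 + (V_1 - V_2)/160 + (V_1 - V_6)/270 + (V_1 - 0)/51 = 0
  Node 2: (V_2 - 0)/3.9 + (V_2 - V_3)/47000 + (V_2 - V_1)/160 + (V_2 - V_5)/3.6 = 0
  Node 3: (V_3 - V_2)/47000 + (V_3 - 10)/1800 + (V_3 - V_4)/270 + (V_3 - V_5)/16000 + (V_3 - 0)/2.7 = 0
  Node 4: (V_4 - V_5)/3.3 + (V_4 - 0)/75 + (V_4 - 10)/8200 + (V_4 - V_3)/270 = 0
  Node 5: (V_5 - V_1)/7.5 + (V_5 - V_4)/3.3 + (V_5 - V_2)/3.6 + (V_5 - V_3)/16000 + (V_5 - V_6)/39 + (V_5 - 0)/6200 = 0
  Node 6: (V_6 - 0)/56 + (V_6 - V_1)/270 + (V_6 - V_5)/39 = 0
Collecting terms (coefficients in siemens):
  0.1629·V_1 - 0.00625·V_2 - 0.1333·V_5 - 0.003704·V_6 = 0
  0.5405·V_2 - 0.00625·V_1 - 0.00002128·V_3 - 0.2778·V_5 = 0
  0.3747·V_3 - 0.00002128·V_2 - 0.003704·V_4 - 0.0000625·V_5 = 0.005556
  0.3202·V_4 - 0.003704·V_3 - 0.303·V_5 = 0.00122
  0.74·V_5 - 0.1333·V_1 - 0.2778·V_2 - 0.0000625·V_3 - 0.303·V_4 - 0.02564·V_6 = 0
  0.0472·V_6 - 0.003704·V_1 - 0.02564·V_5 = 0
Solving these 6 simultaneous equations (Gaussian elimination) gives:
  V_1 = 0.005771 V, V_2 = 0.003546 V, V_3 = 0.01493 V, V_4 = 0.01039 V
  V_5 = 0.006769 V, V_6 = 0.00413 V
Part 1:
  Read off the nodal solution: V_3 = 0.01493 V
Part 2:
  I_R13 = (V_2 - V_5)/R13 = (0.003546 - 0.006769)/3.6 = -0.0008952 A
  Magnitude: I_R13 = 0.0008952 A
Part 3:
  I_R8 = (V_0 - V_3)/R8 = (10 - 0.01493)/1800 = 0.005547 A
  P_R8 = I_R8² × R8 = (0.005547)² × 1800 = 0.05539 W
Part 4:
  Power in each resistor, P = (ΔV)²/R:
    P_R1 = (0.005771 - 0.006769)²/7.5 = 0.0000001329 W
    P_R2 = (0.01039 - 0.006769)²/3.3 = 0.000003968 W
    P_R3 = (0.01039 - 0)²/75 = 0.000001439 W
    P_R4 = (0.00413 - 0)²/56 = 0.0000003046 W
    P_R5 = (0.003546 - 0)²/3.9 = 0.000003225 W
    P_R6 = (0.003546 - 0.01493)²/47000 = 0.000000002757 W
    P_R7 = (10 - 0.01039)²/8200 = 0.01217 W
    P_R8 = (10 - 0.01493)²/1800 = 0.05539 W
    P_R9 = (10 - 0)²/15 = 6.667 W
    P_R10 = (0.005771 - 0.003546)²/160 = 0.00000003092 W
    P_R11 = (0.005771 - 0.00413)²/270 = 0.00000000997 W
    P_R12 = (0.005771 - 0)²/51 = 0.0000006529 W
    P_R13 = (0.003546 - 0.006769)²/3.6 = 0.000002885 W
    P_R14 = (0.01493 - 0.01039)²/270 = 0.00000007642 W
    P_R15 = (0.01493 - 0.006769)²/16000 = 0.000000004163 W
    P_R16 = (0.01493 - 0)²/2.7 = 0.00008256 W
    P_R17 = (0.006769 - 0.00413)²/39 = 0.0000001786 W
    P_R18 = (0.006769 - 0)²/6200 = 0.00000000739 W
  P_total = P_R1 + P_R2 + P_R3 + P_R4 + P_R5 + P_R6 + P_R7 + P_R8 + P_R9 + P_R10 + P_R11 + P_R12 + P_R13 + P_R14 + P_R15 + P_R16 + P_R17 + P_R18 = 6.734 W

Final answers:
1. V_3 = 0.01493 V
2. I_R13 = 0.0008952 A
3. P_R8 = 0.05539 W
4. P_total = 6.734 W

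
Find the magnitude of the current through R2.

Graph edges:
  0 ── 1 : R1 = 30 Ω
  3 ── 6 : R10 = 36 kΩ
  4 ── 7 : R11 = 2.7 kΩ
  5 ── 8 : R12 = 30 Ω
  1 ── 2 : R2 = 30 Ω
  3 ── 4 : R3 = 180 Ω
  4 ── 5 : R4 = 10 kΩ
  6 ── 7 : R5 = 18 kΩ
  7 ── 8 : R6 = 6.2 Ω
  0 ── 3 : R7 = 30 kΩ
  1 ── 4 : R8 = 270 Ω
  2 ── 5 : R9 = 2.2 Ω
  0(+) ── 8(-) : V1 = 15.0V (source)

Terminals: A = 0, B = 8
Nodal analysis, taking node 8 as the 0 V reference.
Source V1 fixes V_0 = 15 V.
KCL at each unknown node (sum of currents leaving = 0; resistances in Ω):
  Node 1: (V_1 - 15)/30 + (V_1 - V_2)/30 + (V_1 - V_4)/270 = 0
  Node 2: (V_2 - V_1)/30 + (V_2 - V_5)/2.2 = 0
  Node 3: (V_3 - V_4)/180 + (V_3 - 15)/30000 + (V_3 - V_6)/36000 = 0
  Node 4: (V_4 - V_3)/180 + (V_4 - V_5)/10000 + (V_4 - V_1)/270 + (V_4 - V_7)/2700 = 0
  Node 5: (V_5 - V_4)/10000 + (V_5 - V_2)/2.2 + (V_5 - 0)/30 = 0
  Node 6: (V_6 - V_7)/18000 + (V_6 - V_3)/36000 = 0
  Node 7: (V_7 - V_6)/18000 + (V_7 - 0)/6.2 + (V_7 - V_4)/2700 = 0
Collecting terms (coefficients in siemens):
  0.07037·V_1 - 0.03333·V_2 - 0.003704·V_4 = 0.5
  0.4879·V_2 - 0.03333·V_1 - 0.4545·V_5 = 0
  0.005617·V_3 - 0.005556·V_4 - 0.00002778·V_6 = 0.0005
  0.00973·V_4 - 0.003704·V_1 - 0.005556·V_3 - 0.0001·V_5 - 0.0003704·V_7 = 0
  0.488·V_5 - 0.4545·V_2 - 0.0001·V_4 = 0
  0.00008333·V_6 - 0.00002778·V_3 - 0.00005556·V_7 = 0
  0.1617·V_7 - 0.0003704·V_4 - 0.00005556·V_6 = 0
Solving these 7 simultaneous equations (Gaussian elimination) gives:
  V_1 = 10.05 V, V_2 = 5.208 V, V_3 = 9.047 V, V_4 = 9.041 V
  V_5 = 4.853 V, V_6 = 3.03 V, V_7 = 0.02175 V
I_R2 = (V_1 - V_2)/R2 = (10.05 - 5.208)/30 = 0.1613 A
|I_R2| = 0.1613 A

Final answer: |I_R2| = 0.1613 A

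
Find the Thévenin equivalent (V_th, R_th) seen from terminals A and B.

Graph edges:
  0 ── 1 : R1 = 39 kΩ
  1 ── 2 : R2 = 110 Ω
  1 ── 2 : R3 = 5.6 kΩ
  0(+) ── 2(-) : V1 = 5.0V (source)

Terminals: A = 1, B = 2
Step 1 — V_th is the open-circuit voltage V_A - V_B (nothing connected across the terminals).
Nodal analysis, taking node 2 as the 0 V reference.
Source V1 fixes V_0 = 5 V.
KCL at each unknown node (sum of currents leaving = 0; resistances in Ω):
  Node 1: (V_1 - 5)/39000 + (V_1 - 0)/110 + (V_1 - 0)/5600 = 0
Collecting terms: 0.009295 × V_1 = 0.0001282  =>  V_1 = 0.01379 V
V_th = V_1 - V_2 = 0.01379 - 0 = 0.01379 V
Step 2 — R_th: zero the source — replace V1 by a short circuit (node 2 merges into node 0) — and find the resistance seen between A (node 1) and B (node 0).
Reduce the network between node 1 (A) and node 0 (B) by series/parallel combination:
  Rp1 = R1 ‖ R2 ‖ R3 (parallel, all between nodes 0 and 1) = 1/(1/39000 + 1/110 + 1/5600) = 107.6 Ω
R_th = 107.6 Ω

Final answer: V_th = 0.01379 V, R_th = 107.6 Ω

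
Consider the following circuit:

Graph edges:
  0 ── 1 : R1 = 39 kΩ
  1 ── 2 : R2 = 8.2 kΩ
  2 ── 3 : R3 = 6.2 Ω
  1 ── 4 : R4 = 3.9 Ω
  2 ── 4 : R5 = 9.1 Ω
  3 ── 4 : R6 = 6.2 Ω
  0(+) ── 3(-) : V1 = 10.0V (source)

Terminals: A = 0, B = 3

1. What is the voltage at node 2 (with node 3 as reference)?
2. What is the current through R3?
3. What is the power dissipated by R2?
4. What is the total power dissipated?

Nodal analysis, taking node 3 as the 0 V reference.
Source V1 fixes V_0 = 10 V.
KCL at each unknown node (sum of currents leaving = 0; resistances in Ω):
  Node 1: (V_1 - 10)/39000 + (V_1 - V_2)/8200 + (V_1 - V_4)/3.9 = 0
  Node 2: (V_2 - V_1)/8200 + (V_2 - 0)/6.2 + (V_2 - V_4)/9.1 = 0
  Node 4: (V_4 - V_1)/3.9 + (V_4 - V_2)/9.1 + (V_4 - 0)/6.2 = 0
Collecting terms (coefficients in siemens):
  0.2566·V_1 - 0.000122·V_2 - 0.2564·V_4 = 0.0002564
  0.2713·V_2 - 0.000122·V_1 - 0.1099·V_4 = 0
  0.5276·V_4 - 0.2564·V_1 - 0.1099·V_2 = 0
Solving these 3 simultaneous equations (Gaussian elimination) gives:
  V_1 = 0.00213 V, V_2 = 0.0004589 V, V_4 = 0.001131 V
Part 1:
  Read off the nodal solution: V_2 = 0.0004589 V
Part 2:
  I_R3 = (V_2 - V_3)/R3 = (0.0004589 - 0)/6.2 = 0.00007401 A
  Magnitude: I_R3 = 0.00007401 A
Part 3:
  I_R2 = (V_1 - V_2)/R2 = (0.00213 - 0.0004589)/8200 = 0.0000002037 A
  P_R2 = I_R2² × R2 = (0.0000002037)² × 8200 = 0.0000000003404 W
Part 4:
  Power in each resistor, P = (ΔV)²/R:
    P_R1 = (10 - 0.00213)²/39000 = 0.002563 W
    P_R2 = (0.00213 - 0.0004589)²/8200 = 0.0000000003404 W
    P_R3 = (0.0004589 - 0)²/6.2 = 0.00000003396 W
    P_R4 = (0.00213 - 0.001131)²/3.9 = 0.0000002559 W
    P_R5 = (0.0004589 - 0.001131)²/9.1 = 0.00000004957 W
    P_R6 = (0 - 0.001131)²/6.2 = 0.0000002061 W
  P_total = P_R1 + P_R2 + P_R3 + P_R4 + P_R5 + P_R6 = 0.002564 W

Final answers:
1. V_2 = 0.0004589 V
2. I_R3 = 7.401e-05 A
3. P_R2 = 3.404e-10 W
4. P_total = 0.002564 W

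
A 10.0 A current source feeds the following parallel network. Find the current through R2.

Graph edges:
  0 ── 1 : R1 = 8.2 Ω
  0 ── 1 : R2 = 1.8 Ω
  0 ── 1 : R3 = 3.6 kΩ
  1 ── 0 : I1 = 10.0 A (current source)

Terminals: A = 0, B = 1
All resistors sit directly between nodes 0 and 1, so they are in parallel and share one voltage V; the full source current 10 A splits among them.
1/R_par = 1/8.2 + 1/1.8 + 1/3600 = 0.6778 S  =>  R_par = 1.475 Ω
V = I × R_par = 10 × 1.475 = 14.75 V
I_R2 = V/R2 = 14.75/1.8 = 8.197 A

Final answer: 8.197 A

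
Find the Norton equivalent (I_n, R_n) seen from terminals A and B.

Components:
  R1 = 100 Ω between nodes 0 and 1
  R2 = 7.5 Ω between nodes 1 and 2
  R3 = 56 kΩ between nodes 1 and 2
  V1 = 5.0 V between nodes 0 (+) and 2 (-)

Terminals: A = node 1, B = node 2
Find the Thévenin equivalent first; then I_n = V_th/R_th and R_n = R_th.
Step 1 — V_th is the open-circuit voltage V_A - V_B (nothing connected across the terminals).
Nodal analysis, taking node 2 as the 0 V reference.
Source V1 fixes V_0 = 5 V.
KCL at each unknown node (sum of currents leaving = 0; resistances in Ω):
  Node 1: (V_1 - 5)/100 + (V_1 - 0)/7.5 + (V_1 - 0)/56000 = 0
Collecting terms: 0.1434 × V_1 = 0.05  =>  V_1 = 0.3488 V
V_th = V_1 - V_2 = 0.3488 - 0 = 0.3488 V
Step 2 — R_th: zero the source — replace V1 by a short circuit (node 2 merges into node 0) — and find the resistance seen between A (node 1) and B (node 0).
Reduce the network between node 1 (A) and node 0 (B) by series/parallel combination:
  Rp1 = R1 ‖ R2 ‖ R3 (parallel, all between nodes 0 and 1) = 1/(1/100 + 1/7.5 + 1/56000) = 6.976 Ω
R_th = 6.976 Ω
I_n = V_th/R_th = 0.3488/6.976 = 0.05 A, and R_n = R_th = 6.976 Ω

Final answer: I_n = 0.05 A, R_n = 6.976 Ω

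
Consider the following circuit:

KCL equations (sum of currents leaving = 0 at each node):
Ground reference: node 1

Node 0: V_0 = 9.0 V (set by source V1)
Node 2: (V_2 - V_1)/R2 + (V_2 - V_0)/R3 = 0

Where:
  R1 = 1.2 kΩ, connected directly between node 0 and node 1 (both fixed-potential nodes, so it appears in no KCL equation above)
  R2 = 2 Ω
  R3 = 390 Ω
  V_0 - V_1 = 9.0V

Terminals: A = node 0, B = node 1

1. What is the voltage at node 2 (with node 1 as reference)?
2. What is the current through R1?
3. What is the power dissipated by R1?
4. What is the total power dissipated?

Nodal analysis, taking node 1 as the 0 V reference.
Source V1 fixes V_0 = 9 V.
KCL at each unknown node (sum of currents leaving = 0; resistances in Ω):
  Node 2: (V_2 - 0)/2 + (V_2 - 9)/390 = 0
Collecting terms: 0.5026 × V_2 = 0.02308  =>  V_2 = 0.04592 V
Part 1:
  Read off the nodal solution: V_2 = 0.04592 V
Part 2:
  I_R1 = (V_0 - V_1)/R1 = (9 - 0)/1200 = 0.0075 A
  Magnitude: I_R1 = 0.0075 A
Part 3:
  I_R1 = (V_0 - V_1)/R1 = (9 - 0)/1200 = 0.0075 A
  P_R1 = I_R1² × R1 = (0.0075)² × 1200 = 0.0675 W
Part 4:
  Power in each resistor, P = (ΔV)²/R:
    P_R1 = (9 - 0)²/1200 = 0.0675 W
    P_R2 = (0 - 0.04592)²/2 = 0.001054 W
    P_R3 = (9 - 0.04592)²/390 = 0.2056 W
  P_total = P_R1 + P_R2 + P_R3 = 0.2741 W

Final answers:
1. V_2 = 0.04592 V
2. I_R1 = 0.0075 A
3. P_R1 = 0.0675 W
4. P_total = 0.2741 W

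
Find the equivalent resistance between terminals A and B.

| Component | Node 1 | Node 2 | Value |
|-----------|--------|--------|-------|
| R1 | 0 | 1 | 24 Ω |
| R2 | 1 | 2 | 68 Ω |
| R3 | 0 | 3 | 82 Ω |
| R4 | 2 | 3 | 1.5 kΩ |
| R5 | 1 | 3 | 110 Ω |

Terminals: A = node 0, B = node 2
The network is not a plain series/parallel combination. Inject a 1 A test current into terminal A (node 0) and return it from terminal B (node 2); then R_eq = V_A / (1 A).
Nodal analysis, taking node 2 as the 0 V reference.
Current source I_test pushes 1 A into node 0 and draws it out of node 2.
KCL at each unknown node (sum of currents leaving = 0; resistances in Ω):
  Node 0: (V_0 - V_1)/24 + (V_0 - V_3)/82 - 1 = 0
  Node 1: (V_1 - V_0)/24 + (V_1 - 0)/68 + (V_1 - V_3)/110 = 0
  Node 3: (V_3 - V_0)/82 + (V_3 - V_1)/110 + (V_3 - 0)/1500 = 0
Collecting terms (coefficients in siemens):
  0.05386·V_0 - 0.04167·V_1 - 0.0122·V_3 = 1
  0.06546·V_1 - 0.04167·V_0 - 0.009091·V_3 = 0
  0.02195·V_3 - 0.0122·V_0 - 0.009091·V_1 = 0
Solving these 3 simultaneous equations (Gaussian elimination) gives:
  V_0 = 85.37 V, V_1 = 64.64 V, V_3 = 74.19 V
R_eq = V_0 / 1 A = 85.37 Ω

Final answer: 85.37 Ω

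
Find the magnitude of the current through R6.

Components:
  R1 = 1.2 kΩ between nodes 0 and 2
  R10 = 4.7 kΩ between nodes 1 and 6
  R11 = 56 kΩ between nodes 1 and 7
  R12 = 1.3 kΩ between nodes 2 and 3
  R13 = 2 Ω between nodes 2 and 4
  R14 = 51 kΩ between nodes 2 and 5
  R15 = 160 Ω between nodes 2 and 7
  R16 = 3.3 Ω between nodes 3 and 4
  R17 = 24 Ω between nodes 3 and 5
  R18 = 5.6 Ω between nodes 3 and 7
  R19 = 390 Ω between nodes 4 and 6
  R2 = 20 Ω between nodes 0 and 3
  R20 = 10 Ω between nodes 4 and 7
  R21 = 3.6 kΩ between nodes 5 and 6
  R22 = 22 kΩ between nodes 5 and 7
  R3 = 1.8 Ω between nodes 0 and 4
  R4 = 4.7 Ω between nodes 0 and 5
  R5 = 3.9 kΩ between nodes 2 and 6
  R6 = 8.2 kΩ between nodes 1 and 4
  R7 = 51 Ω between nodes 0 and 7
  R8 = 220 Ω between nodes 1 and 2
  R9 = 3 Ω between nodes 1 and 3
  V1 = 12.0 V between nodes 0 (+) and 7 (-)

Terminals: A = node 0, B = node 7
Nodal analysis, taking node 7 as the 0 V reference.
Source V1 fixes V_0 = 12 V.
KCL at each unknown node (sum of currents leaving = 0; resistances in Ω):
  Node 1: (V_1 - V_4)/8200 + (V_1 - V_2)/220 + (V_1 - V_3)/3 + (V_1 - V_6)/4700 + (V_1 - 0)/56000 = 0
  Node 2: (V_2 - 12)/1200 + (V_2 - V_6)/3900 + (V_2 - V_1)/220 + (V_2 - V_3)/1300 + (V_2 - V_4)/2 + (V_2 - V_5)/51000 + (V_2 - 0)/160 = 0
  Node 3: (V_3 - 12)/20 + (V_3 - V_1)/3 + (V_3 - V_2)/1300 + (V_3 - V_4)/3.3 + (V_3 - V_5)/24 + (V_3 - 0)/5.6 = 0
  Node 4: (V_4 - 12)/1.8 + (V_4 - V_1)/8200 + (V_4 - V_2)/2 + (V_4 - V_3)/3.3 + (V_4 - V_6)/390 + (V_4 - 0)/10 = 0
  Node 5: (V_5 - 12)/4.7 + (V_5 - V_2)/51000 + (V_5 - V_3)/24 + (V_5 - V_6)/3600 + (V_5 - 0)/22000 = 0
  Node 6: (V_6 - V_2)/3900 + (V_6 - V_1)/4700 + (V_6 - V_4)/390 + (V_6 - V_5)/3600 = 0
Collecting terms (coefficients in siemens):
  0.3382·V_1 - 0.004545·V_2 - 0.3333·V_3 - 0.000122·V_4 - 0.0002128·V_6 = 0
  0.5127·V_2 - 0.004545·V_1 - 0.0007692·V_3 - 0.5·V_4 - 0.00001961·V_5 - 0.0002564·V_6 = 0.01
  0.9074·V_3 - 0.3333·V_1 - 0.0007692·V_2 - 0.303·V_4 - 0.04167·V_5 = 0.6
  1.461·V_4 - 0.000122·V_1 - 0.5·V_2 - 0.303·V_3 - 0.002564·V_6 = 6.667
  0.2548·V_5 - 0.00001961·V_2 - 0.04167·V_3 - 0.0002778·V_6 = 2.553
  0.003311·V_6 - 0.0002128·V_1 - 0.0002564·V_2 - 0.002564·V_4 - 0.0002778·V_5 = 0
Solving these 6 simultaneous equations (Gaussian elimination) gives:
  V_1 = 6.655 V, V_2 = 8.853 V, V_3 = 6.624 V, V_4 = 8.981 V
  V_5 = 11.12 V, V_6 = 9.001 V
I_R6 = (V_1 - V_4)/R6 = (6.655 - 8.981)/8200 = -0.0002836 A
|I_R6| = 0.0002836 A

Final answer: |I_R6| = 0.0002836 A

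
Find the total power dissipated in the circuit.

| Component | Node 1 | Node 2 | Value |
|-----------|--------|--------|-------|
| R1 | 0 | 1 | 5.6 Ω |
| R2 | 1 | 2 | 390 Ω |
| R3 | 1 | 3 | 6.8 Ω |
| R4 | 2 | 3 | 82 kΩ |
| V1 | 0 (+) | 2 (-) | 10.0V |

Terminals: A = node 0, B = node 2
Nodal analysis, taking node 2 as the 0 V reference.
Source V1 fixes V_0 = 10 V.
KCL at each unknown node (sum of currents leaving = 0; resistances in Ω):
  Node 1: (V_1 - 10)/5.6 + (V_1 - 0)/390 + (V_1 - V_3)/6.8 = 0
  Node 3: (V_3 - V_1)/6.8 + (V_3 - 0)/82000 = 0
Collecting terms (coefficients in siemens):
  0.3282·V_1 - 0.1471·V_3 = 1.786
  0.1471·V_3 - 0.1471·V_1 = 0
Determinant D = (0.3282)(0.1471) - (-0.1471)(-0.1471) = 0.02664
V_1 = [(1.786)(0.1471) - (-0.1471)(0)]/D = 9.858 V
V_3 = [(0.3282)(0) - (1.786)(-0.1471)]/D = 9.857 V
Power in each resistor, P = (ΔV)²/R:
  P_R1 = (10 - 9.858)²/5.6 = 0.003612 W
  P_R2 = (9.858 - 0)²/390 = 0.2492 W
  P_R3 = (9.858 - 9.857)²/6.8 = 0.00000009826 W
  P_R4 = (0 - 9.857)²/82000 = 0.001185 W
P_total = P_R1 + P_R2 + P_R3 + P_R4 = 0.254 W

Final answer: 0.254 W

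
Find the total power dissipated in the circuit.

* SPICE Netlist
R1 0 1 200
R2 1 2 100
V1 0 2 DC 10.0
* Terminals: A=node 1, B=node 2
Nodal analysis, taking node 2 as the 0 V reference.
Source V1 fixes V_0 = 10 V.
KCL at each unknown node (sum of currents leaving = 0; resistances in Ω):
  Node 1: (V_1 - 10)/200 + (V_1 - 0)/100 = 0
Collecting terms: 0.015 × V_1 = 0.05  =>  V_1 = 3.333 V
Power in each resistor, P = (ΔV)²/R:
  P_R1 = (10 - 3.333)²/200 = 0.2222 W
  P_R2 = (3.333 - 0)²/100 = 0.1111 W
P_total = P_R1 + P_R2 = 0.3333 W

Final answer: 0.3333 W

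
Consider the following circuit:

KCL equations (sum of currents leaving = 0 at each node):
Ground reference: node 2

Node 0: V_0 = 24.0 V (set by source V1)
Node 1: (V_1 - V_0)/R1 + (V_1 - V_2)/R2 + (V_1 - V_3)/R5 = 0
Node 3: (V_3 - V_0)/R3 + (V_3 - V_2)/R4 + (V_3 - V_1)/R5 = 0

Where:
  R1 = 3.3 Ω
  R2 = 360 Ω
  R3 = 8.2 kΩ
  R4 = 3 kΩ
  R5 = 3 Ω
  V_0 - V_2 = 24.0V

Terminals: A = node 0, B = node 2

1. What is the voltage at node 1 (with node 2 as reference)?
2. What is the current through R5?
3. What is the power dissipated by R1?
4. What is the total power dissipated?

Nodal analysis, taking node 2 as the 0 V reference.
Source V1 fixes V_0 = 24 V.
KCL at each unknown node (sum of currents leaving = 0; resistances in Ω):
  Node 1: (V_1 - 24)/3.3 + (V_1 - 0)/360 + (V_1 - V_3)/3 = 0
  Node 3: (V_3 - 24)/8200 + (V_3 - 0)/3000 + (V_3 - V_1)/3 = 0
Collecting terms (coefficients in siemens):
  0.6391·V_1 - 0.3333·V_3 = 7.273
  0.3338·V_3 - 0.3333·V_1 = 0.002927
Determinant D = (0.6391)(0.3338) - (-0.3333)(-0.3333) = 0.1022
V_1 = [(7.273)(0.3338) - (-0.3333)(0.002927)]/D = 23.76 V
V_3 = [(0.6391)(0.002927) - (7.273)(-0.3333)]/D = 23.73 V
Part 1:
  Read off the nodal solution: V_1 = 23.76 V
Part 2:
  I_R5 = (V_1 - V_3)/R5 = (23.76 - 23.73)/3 = 0.007878 A
  Magnitude: I_R5 = 0.007878 A
Part 3:
  I_R1 = (V_0 - V_1)/R1 = (24 - 23.76)/3.3 = 0.07387 A
  P_R1 = I_R1² × R1 = (0.07387)² × 3.3 = 0.01801 W
Part 4:
  Power in each resistor, P = (ΔV)²/R:
    P_R1 = (24 - 23.76)²/3.3 = 0.01801 W
    P_R2 = (23.76 - 0)²/360 = 1.568 W
    P_R3 = (24 - 23.73)²/8200 = 0.00000872 W
    P_R4 = (0 - 23.73)²/3000 = 0.1877 W
    P_R5 = (23.76 - 23.73)²/3 = 0.0001862 W
  P_total = P_R1 + P_R2 + P_R3 + P_R4 + P_R5 = 1.774 W

Final answers:
1. V_1 = 23.76 V
2. I_R5 = 0.007878 A
3. P_R1 = 0.01801 W
4. P_total = 1.774 W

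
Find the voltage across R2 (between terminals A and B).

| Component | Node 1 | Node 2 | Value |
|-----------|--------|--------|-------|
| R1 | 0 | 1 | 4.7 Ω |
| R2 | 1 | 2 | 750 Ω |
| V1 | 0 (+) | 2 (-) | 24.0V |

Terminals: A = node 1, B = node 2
R1 and R2 are in series across V1 (node 0 → node 1 → node 2), and the output A–B is taken across R2, so this is a voltage divider.
Series current: I = V1/(R1 + R2) = 24/(4.7 + 750) = 24/754.7 = 0.0318 A
V_R2 = I × R2 = V1 × R2/(R1 + R2) = 24 × 750/754.7 = 23.85 V

Final answer: 23.85 V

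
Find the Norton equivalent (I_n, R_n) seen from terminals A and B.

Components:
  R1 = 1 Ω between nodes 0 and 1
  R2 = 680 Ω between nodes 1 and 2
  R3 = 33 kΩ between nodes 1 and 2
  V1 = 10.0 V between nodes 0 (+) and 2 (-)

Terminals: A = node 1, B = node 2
Find the Thévenin equivalent first; then I_n = V_th/R_th and R_n = R_th.
Step 1 — V_th is the open-circuit voltage V_A - V_B (nothing connected across the terminals).
Nodal analysis, taking node 2 as the 0 V reference.
Source V1 fixes V_0 = 10 V.
KCL at each unknown node (sum of currents leaving = 0; resistances in Ω):
  Node 1: (V_1 - 10)/1 + (V_1 - 0)/680 + (V_1 - 0)/33000 = 0
Collecting terms: 1.002 × V_1 = 10  =>  V_1 = 9.985 V
V_th = V_1 - V_2 = 9.985 - 0 = 9.985 V
Step 2 — R_th: zero the source — replace V1 by a short circuit (node 2 merges into node 0) — and find the resistance seen between A (node 1) and B (node 0).
Reduce the network between node 1 (A) and node 0 (B) by series/parallel combination:
  Rp1 = R1 ‖ R2 ‖ R3 (parallel, all between nodes 0 and 1) = 1/(1/1 + 1/680 + 1/33000) = 0.9985 Ω
R_th = 0.9985 Ω
I_n = V_th/R_th = 9.985/0.9985 = 10 A, and R_n = R_th = 0.9985 Ω

Final answer: I_n = 10 A, R_n = 0.9985 Ω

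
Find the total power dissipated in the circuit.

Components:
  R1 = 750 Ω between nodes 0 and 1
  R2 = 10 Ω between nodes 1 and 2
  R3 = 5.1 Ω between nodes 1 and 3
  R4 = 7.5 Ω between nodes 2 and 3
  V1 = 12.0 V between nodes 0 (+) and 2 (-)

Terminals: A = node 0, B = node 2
Nodal analysis, taking node 2 as the 0 V reference.
Source V1 fixes V_0 = 12 V.
KCL at each unknown node (sum of currents leaving = 0; resistances in Ω):
  Node 1: (V_1 - 12)/750 + (V_1 - 0)/10 + (V_1 - V_3)/5.1 = 0
  Node 3: (V_3 - V_1)/5.1 + (V_3 - 0)/7.5 = 0
Collecting terms (coefficients in siemens):
  0.2974·V_1 - 0.1961·V_3 = 0.016
  0.3294·V_3 - 0.1961·V_1 = 0
Determinant D = (0.2974)(0.3294) - (-0.1961)(-0.1961) = 0.05952
V_1 = [(0.016)(0.3294) - (-0.1961)(0)]/D = 0.08855 V
V_3 = [(0.2974)(0) - (0.016)(-0.1961)]/D = 0.05271 V
Power in each resistor, P = (ΔV)²/R:
  P_R1 = (12 - 0.08855)²/750 = 0.1892 W
  P_R2 = (0.08855 - 0)²/10 = 0.000784 W
  P_R3 = (0.08855 - 0.05271)²/5.1 = 0.0002519 W
  P_R4 = (0 - 0.05271)²/7.5 = 0.0003704 W
P_total = P_R1 + P_R2 + P_R3 + P_R4 = 0.1906 W

Final answer: 0.1906 W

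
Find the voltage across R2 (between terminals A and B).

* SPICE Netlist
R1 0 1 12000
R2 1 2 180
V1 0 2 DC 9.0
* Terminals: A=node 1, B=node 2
R1 and R2 are in series across V1 (node 0 → node 1 → node 2), and the output A–B is taken across R2, so this is a voltage divider.
Series current: I = V1/(R1 + R2) = 9/(12000 + 180) = 9/12180 = 0.0007389 A
V_R2 = I × R2 = V1 × R2/(R1 + R2) = 9 × 180/12180 = 0.133 V

Final answer: 0.133 V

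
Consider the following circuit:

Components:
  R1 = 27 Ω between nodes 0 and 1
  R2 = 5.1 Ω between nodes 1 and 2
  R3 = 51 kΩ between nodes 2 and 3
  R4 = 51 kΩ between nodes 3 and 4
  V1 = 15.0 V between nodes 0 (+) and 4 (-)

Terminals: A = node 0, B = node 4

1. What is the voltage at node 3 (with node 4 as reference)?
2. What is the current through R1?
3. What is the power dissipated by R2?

Nodal analysis, taking node 4 as the 0 V reference.
Source V1 fixes V_0 = 15 V.
KCL at each unknown node (sum of currents leaving = 0; resistances in Ω):
  Node 1: (V_1 - 15)/27 + (V_1 - V_2)/5.1 = 0
  Node 2: (V_2 - V_1)/5.1 + (V_2 - V_3)/51000 = 0
  Node 3: (V_3 - V_2)/51000 + (V_3 - 0)/51000 = 0
Collecting terms (coefficients in siemens):
  0.2331·V_1 - 0.1961·V_2 = 0.5556
  0.1961·V_2 - 0.1961·V_1 - 0.00001961·V_3 = 0
  0.00003922·V_3 - 0.00001961·V_2 = 0
Solving these 3 simultaneous equations (Gaussian elimination) gives:
  V_1 = 15 V, V_2 = 15 V, V_3 = 7.498 V
Part 1:
  Read off the nodal solution: V_3 = 7.498 V
Part 2:
  I_R1 = (V_0 - V_1)/R1 = (15 - 15)/27 = 0.000147 A
  Magnitude: I_R1 = 0.000147 A
Part 3:
  I_R2 = (V_1 - V_2)/R2 = (15 - 15)/5.1 = 0.000147 A
  P_R2 = I_R2² × R2 = (0.000147)² × 5.1 = 0.0000001102 W

Final answers:
1. V_3 = 7.498 V
2. I_R1 = 0.000147 A
3. P_R2 = 1.102e-07 W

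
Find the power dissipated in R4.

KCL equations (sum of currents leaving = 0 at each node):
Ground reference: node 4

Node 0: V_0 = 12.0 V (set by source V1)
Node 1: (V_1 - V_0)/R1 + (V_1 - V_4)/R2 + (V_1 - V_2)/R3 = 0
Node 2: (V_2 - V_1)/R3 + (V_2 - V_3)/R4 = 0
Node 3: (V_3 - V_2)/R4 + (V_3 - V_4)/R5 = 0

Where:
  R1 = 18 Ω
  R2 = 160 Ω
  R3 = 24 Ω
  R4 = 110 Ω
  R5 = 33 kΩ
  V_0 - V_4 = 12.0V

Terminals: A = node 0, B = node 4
Nodal analysis, taking node 4 as the 0 V reference.
Source V1 fixes V_0 = 12 V.
KCL at each unknown node (sum of currents leaving = 0; resistances in Ω):
  Node 1: (V_1 - 12)/18 + (V_1 - 0)/160 + (V_1 - V_2)/24 = 0
  Node 2: (V_2 - V_1)/24 + (V_2 - V_3)/110 = 0
  Node 3: (V_3 - V_2)/110 + (V_3 - 0)/33000 = 0
Collecting terms (coefficients in siemens):
  0.1035·V_1 - 0.04167·V_2 = 0.6667
  0.05076·V_2 - 0.04167·V_1 - 0.009091·V_3 = 0
  0.009121·V_3 - 0.009091·V_2 = 0
Solving these 3 simultaneous equations (Gaussian elimination) gives:
  V_1 = 10.78 V, V_2 = 10.77 V, V_3 = 10.74 V
I_R4 = (V_2 - V_3)/R4 = (10.77 - 10.74)/110 = 0.0003254 A
P_R4 = I_R4² × R4 = (0.0003254)² × 110 = 0.00001165 W

Final answer: 1.165e-05 W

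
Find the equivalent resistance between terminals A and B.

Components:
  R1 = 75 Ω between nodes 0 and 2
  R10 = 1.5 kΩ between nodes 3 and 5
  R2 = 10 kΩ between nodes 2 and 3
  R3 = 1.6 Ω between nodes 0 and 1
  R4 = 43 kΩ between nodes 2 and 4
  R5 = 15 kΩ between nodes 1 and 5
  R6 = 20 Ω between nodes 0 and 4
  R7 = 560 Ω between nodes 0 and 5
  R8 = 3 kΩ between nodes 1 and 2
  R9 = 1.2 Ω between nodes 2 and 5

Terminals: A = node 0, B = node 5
The network is not a plain series/parallel combination. Inject a 1 A test current into terminal A (node 0) and return it from terminal B (node 5); then R_eq = V_A / (1 A).
Nodal analysis, taking node 5 as the 0 V reference.
Current source I_test pushes 1 A into node 0 and draws it out of node 5.
KCL at each unknown node (sum of currents leaving = 0; resistances in Ω):
  Node 0: (V_0 - V_2)/75 + (V_0 - V_1)/1.6 + (V_0 - V_4)/20 + (V_0 - 0)/560 - 1 = 0
  Node 1: (V_1 - V_0)/1.6 + (V_1 - 0)/15000 + (V_1 - V_2)/3000 = 0
  Node 2: (V_2 - V_0)/75 + (V_2 - V_1)/3000 + (V_2 - V_3)/10000 + (V_2 - V_4)/43000 + (V_2 - 0)/1.2 = 0
  Node 3: (V_3 - V_2)/10000 + (V_3 - 0)/1500 = 0
  Node 4: (V_4 - V_0)/20 + (V_4 - V_2)/43000 = 0
Collecting terms (coefficients in siemens):
  0.6901·V_0 - 0.625·V_1 - 0.01333·V_2 - 0.05·V_4 = 1
  0.6254·V_1 - 0.625·V_0 - 0.0003333·V_2 = 0
  0.8471·V_2 - 0.01333·V_0 - 0.0003333·V_1 - 0.0001·V_3 - 0.00002326·V_4 = 0
  0.0007667·V_3 - 0.0001·V_2 = 0
  0.05002·V_4 - 0.05·V_0 - 0.00002326·V_2 = 0
Solving these 5 simultaneous equations (Gaussian elimination) gives:
  V_0 = 65.27 V, V_1 = 65.23 V, V_2 = 1.055 V, V_3 = 0.1376 V
  V_4 = 65.24 V
R_eq = V_0 / 1 A = 65.27 Ω

Final answer: 65.27 Ω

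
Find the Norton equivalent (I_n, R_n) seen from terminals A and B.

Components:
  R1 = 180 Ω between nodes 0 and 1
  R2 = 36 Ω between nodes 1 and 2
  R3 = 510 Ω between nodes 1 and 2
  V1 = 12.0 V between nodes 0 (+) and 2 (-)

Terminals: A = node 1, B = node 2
Find the Thévenin equivalent first; then I_n = V_th/R_th and R_n = R_th.
Step 1 — V_th is the open-circuit voltage V_A - V_B (nothing connected across the terminals).
Nodal analysis, taking node 2 as the 0 V reference.
Source V1 fixes V_0 = 12 V.
KCL at each unknown node (sum of currents leaving = 0; resistances in Ω):
  Node 1: (V_1 - 12)/180 + (V_1 - 0)/36 + (V_1 - 0)/510 = 0
Collecting terms: 0.03529 × V_1 = 0.06667  =>  V_1 = 1.889 V
V_th = V_1 - V_2 = 1.889 - 0 = 1.889 V
Step 2 — R_th: zero the source — replace V1 by a short circuit (node 2 merges into node 0) — and find the resistance seen between A (node 1) and B (node 0).
Reduce the network between node 1 (A) and node 0 (B) by series/parallel combination:
  Rp1 = R1 ‖ R2 ‖ R3 (parallel, all between nodes 0 and 1) = 1/(1/180 + 1/36 + 1/510) = 28.33 Ω
R_th = 28.33 Ω
I_n = V_th/R_th = 1.889/28.33 = 0.06667 A, and R_n = R_th = 28.33 Ω

Final answer: I_n = 0.06667 A, R_n = 28.33 Ω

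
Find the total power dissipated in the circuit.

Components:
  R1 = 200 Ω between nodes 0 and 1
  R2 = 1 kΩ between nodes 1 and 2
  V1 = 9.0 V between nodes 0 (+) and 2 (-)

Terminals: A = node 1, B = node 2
Nodal analysis, taking node 2 as the 0 V reference.
Source V1 fixes V_0 = 9 V.
KCL at each unknown node (sum of currents leaving = 0; resistances in Ω):
  Node 1: (V_1 - 9)/200 + (V_1 - 0)/1000 = 0
Collecting terms: 0.006 × V_1 = 0.045  =>  V_1 = 7.5 V
Power in each resistor, P = (ΔV)²/R:
  P_R1 = (9 - 7.5)²/200 = 0.01125 W
  P_R2 = (7.5 - 0)²/1000 = 0.05625 W
P_total = P_R1 + P_R2 = 0.0675 W

Final answer: 0.0675 W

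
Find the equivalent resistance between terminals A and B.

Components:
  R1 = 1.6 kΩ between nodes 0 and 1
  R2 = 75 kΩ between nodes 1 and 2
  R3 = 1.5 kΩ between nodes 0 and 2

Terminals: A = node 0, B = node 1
Reduce the network between node 0 (A) and node 1 (B) by series/parallel combination:
  Rs1 = R3 + R2 (series, joined only at node 2) = 1500 + 75000 = 76500 Ω
  Rp1 = R1 ‖ Rs1 (parallel, both between nodes 0 and 1) = 1/(1/1600 + 1/76500) = 1567 Ω
R_eq = 1.567 kΩ

Final answer: 1.567 kΩ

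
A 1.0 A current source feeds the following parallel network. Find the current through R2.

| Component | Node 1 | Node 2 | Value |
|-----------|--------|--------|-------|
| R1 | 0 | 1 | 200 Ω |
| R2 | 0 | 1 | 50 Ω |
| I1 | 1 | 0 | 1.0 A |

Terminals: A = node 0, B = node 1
All resistors sit directly between nodes 0 and 1, so they are in parallel and share one voltage V; the full source current 1 A splits among them.
1/R_par = 1/200 + 1/50 = 0.025 S  =>  R_par = 40 Ω
V = I × R_par = 1 × 40 = 40 V
I_R2 = V/R2 = 40/50 = 0.8 A

Final answer: 0.8 A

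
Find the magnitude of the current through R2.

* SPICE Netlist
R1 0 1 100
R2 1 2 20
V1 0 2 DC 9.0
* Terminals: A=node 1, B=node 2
Nodal analysis, taking node 2 as the 0 V reference.
Source V1 fixes V_0 = 9 V.
KCL at each unknown node (sum of currents leaving = 0; resistances in Ω):
  Node 1: (V_1 - 9)/100 + (V_1 - 0)/20 = 0
Collecting terms: 0.06 × V_1 = 0.09  =>  V_1 = 1.5 V
I_R2 = (V_1 - V_2)/R2 = (1.5 - 0)/20 = 0.075 A
|I_R2| = 0.075 A

Final answer: |I_R2| = 0.075 A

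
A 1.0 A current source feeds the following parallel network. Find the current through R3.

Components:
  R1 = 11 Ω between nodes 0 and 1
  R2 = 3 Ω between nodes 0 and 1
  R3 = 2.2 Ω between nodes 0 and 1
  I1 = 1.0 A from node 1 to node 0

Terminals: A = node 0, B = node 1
All resistors sit directly between nodes 0 and 1, so they are in parallel and share one voltage V; the full source current 1 A splits among them.
1/R_par = 1/11 + 1/3 + 1/2.2 = 0.8788 S  =>  R_par = 1.138 Ω
V = I × R_par = 1 × 1.138 = 1.138 V
I_R3 = V/R3 = 1.138/2.2 = 0.5172 A

Final answer: 0.5172 A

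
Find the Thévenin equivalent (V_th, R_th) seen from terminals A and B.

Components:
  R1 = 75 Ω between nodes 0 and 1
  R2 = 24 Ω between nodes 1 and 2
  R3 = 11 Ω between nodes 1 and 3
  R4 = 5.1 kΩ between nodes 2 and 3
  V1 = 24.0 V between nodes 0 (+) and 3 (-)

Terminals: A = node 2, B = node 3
Step 1 — V_th is the open-circuit voltage V_A - V_B (nothing connected across the terminals).
Nodal analysis, taking node 3 as the 0 V reference.
Source V1 fixes V_0 = 24 V.
KCL at each unknown node (sum of currents leaving = 0; resistances in Ω):
  Node 1: (V_1 - 24)/75 + (V_1 - V_2)/24 + (V_1 - 0)/11 = 0
  Node 2: (V_2 - V_1)/24 + (V_2 - 0)/5100 = 0
Collecting terms (coefficients in siemens):
  0.1459·V_1 - 0.04167·V_2 = 0.32
  0.04186·V_2 - 0.04167·V_1 = 0
Determinant D = (0.1459)(0.04186) - (-0.04167)(-0.04167) = 0.004372
V_1 = [(0.32)(0.04186) - (-0.04167)(0)]/D = 3.064 V
V_2 = [(0.1459)(0) - (0.32)(-0.04167)]/D = 3.05 V
V_th = V_2 - V_3 = 3.05 - 0 = 3.05 V
Step 2 — R_th: zero the source — replace V1 by a short circuit (node 3 merges into node 0) — and find the resistance seen between A (node 2) and B (node 0).
Reduce the network between node 2 (A) and node 0 (B) by series/parallel combination:
  Rp1 = R1 ‖ R3 (parallel, both between nodes 0 and 1) = 1/(1/75 + 1/11) = 9.593 Ω
  Rs1 = R2 + Rp1 (series, joined only at node 1) = 24 + 9.593 = 33.59 Ω
  Rp2 = R4 ‖ Rs1 (parallel, both between nodes 0 and 2) = 1/(1/5100 + 1/33.59) = 33.37 Ω
R_th = 33.37 Ω

Final answer: V_th = 3.05 V, R_th = 33.37 Ω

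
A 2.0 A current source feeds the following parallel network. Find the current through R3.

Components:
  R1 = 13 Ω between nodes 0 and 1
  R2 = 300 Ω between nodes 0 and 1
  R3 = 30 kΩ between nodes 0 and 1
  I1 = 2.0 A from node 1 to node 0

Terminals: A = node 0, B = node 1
All resistors sit directly between nodes 0 and 1, so they are in parallel and share one voltage V; the full source current 2 A splits among them.
1/R_par = 1/13 + 1/300 + 1/30000 = 0.08029 S  =>  R_par = 12.45 Ω
V = I × R_par = 2 × 12.45 = 24.91 V
I_R3 = V/R3 = 24.91/30000 = 0.0008303 A

Final answer: 0.0008303 A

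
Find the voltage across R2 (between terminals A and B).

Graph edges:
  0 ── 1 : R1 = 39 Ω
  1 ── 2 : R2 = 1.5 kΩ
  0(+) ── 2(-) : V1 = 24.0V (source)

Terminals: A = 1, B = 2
R1 and R2 are in series across V1 (node 0 → node 1 → node 2), and the output A–B is taken across R2, so this is a voltage divider.
Series current: I = V1/(R1 + R2) = 24/(39 + 1500) = 24/1539 = 0.01559 A
V_R2 = I × R2 = V1 × R2/(R1 + R2) = 24 × 1500/1539 = 23.39 V

Final answer: 23.39 V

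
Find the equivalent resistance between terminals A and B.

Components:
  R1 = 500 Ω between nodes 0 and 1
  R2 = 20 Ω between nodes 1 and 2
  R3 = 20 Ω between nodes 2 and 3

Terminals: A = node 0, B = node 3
Reduce the network between node 0 (A) and node 3 (B) by series/parallel combination:
  Rs1 = R1 + R2 (series, joined only at node 1) = 500 + 20 = 520 Ω
  Rs2 = R3 + Rs1 (series, joined only at node 2) = 20 + 520 = 540 Ω
R_eq = 540 Ω

Final answer: 540 Ω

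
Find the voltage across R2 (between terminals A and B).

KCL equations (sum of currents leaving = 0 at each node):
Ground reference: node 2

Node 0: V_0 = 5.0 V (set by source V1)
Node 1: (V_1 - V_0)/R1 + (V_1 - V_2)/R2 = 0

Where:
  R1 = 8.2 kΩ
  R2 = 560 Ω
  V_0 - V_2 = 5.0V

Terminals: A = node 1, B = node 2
R1 and R2 are in series across V1 (node 0 → node 1 → node 2), and the output A–B is taken across R2, so this is a voltage divider.
Series current: I = V1/(R1 + R2) = 5/(8200 + 560) = 5/8760 = 0.0005708 A
V_R2 = I × R2 = V1 × R2/(R1 + R2) = 5 × 560/8760 = 0.3196 V

Final answer: 0.3196 V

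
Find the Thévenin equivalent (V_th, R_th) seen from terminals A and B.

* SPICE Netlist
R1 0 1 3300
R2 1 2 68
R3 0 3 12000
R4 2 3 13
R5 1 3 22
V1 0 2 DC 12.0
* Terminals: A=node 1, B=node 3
Step 1 — V_th is the open-circuit voltage V_A - V_B (nothing connected across the terminals).
Nodal analysis, taking node 2 as the 0 V reference.
Source V1 fixes V_0 = 12 V.
KCL at each unknown node (sum of currents leaving = 0; resistances in Ω):
  Node 1: (V_1 - 12)/3300 + (V_1 - 0)/68 + (V_1 - V_3)/22 = 0
  Node 3: (V_3 - 12)/12000 + (V_3 - 0)/13 + (V_3 - V_1)/22 = 0
Collecting terms (coefficients in siemens):
  0.06046·V_1 - 0.04545·V_3 = 0.003636
  0.1225·V_3 - 0.04545·V_1 = 0.001
Determinant D = (0.06046)(0.1225) - (-0.04545)(-0.04545) = 0.005338
V_1 = [(0.003636)(0.1225) - (-0.04545)(0.001)]/D = 0.09193 V
V_3 = [(0.06046)(0.001) - (0.003636)(-0.04545)]/D = 0.04229 V
V_th = V_1 - V_3 = 0.09193 - 0.04229 = 0.04964 V
Step 2 — R_th: zero the source — replace V1 by a short circuit (node 2 merges into node 0) — and find the resistance seen between A (node 1) and B (node 3).
Reduce the network between node 1 (A) and node 3 (B) by series/parallel combination:
  Rp1 = R1 ‖ R2 (parallel, both between nodes 0 and 1) = 1/(1/3300 + 1/68) = 66.63 Ω
  Rp2 = R3 ‖ R4 (parallel, both between nodes 0 and 3) = 1/(1/12000 + 1/13) = 12.99 Ω
  Rs1 = Rp1 + Rp2 (series, joined only at node 0) = 66.63 + 12.99 = 79.61 Ω
  Rp3 = R5 ‖ Rs1 (parallel, both between nodes 1 and 3) = 1/(1/22 + 1/79.61) = 17.24 Ω
R_th = 17.24 Ω

Final answer: V_th = 0.04964 V, R_th = 17.24 Ω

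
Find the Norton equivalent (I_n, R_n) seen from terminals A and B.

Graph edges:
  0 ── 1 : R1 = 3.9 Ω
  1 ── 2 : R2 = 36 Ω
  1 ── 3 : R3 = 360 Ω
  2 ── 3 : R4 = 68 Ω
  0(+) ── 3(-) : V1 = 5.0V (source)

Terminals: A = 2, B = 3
Find the Thévenin equivalent first; then I_n = V_th/R_th and R_n = R_th.
Step 1 — V_th is the open-circuit voltage V_A - V_B (nothing connected across the terminals).
Nodal analysis, taking node 3 as the 0 V reference.
Source V1 fixes V_0 = 5 V.
KCL at each unknown node (sum of currents leaving = 0; resistances in Ω):
  Node 1: (V_1 - 5)/3.9 + (V_1 - V_2)/36 + (V_1 - 0)/360 = 0
  Node 2: (V_2 - V_1)/36 + (V_2 - 0)/68 = 0
Collecting terms (coefficients in siemens):
  0.287·V_1 - 0.02778·V_2 = 1.282
  0.04248·V_2 - 0.02778·V_1 = 0
Determinant D = (0.287)(0.04248) - (-0.02778)(-0.02778) = 0.01142
V_1 = [(1.282)(0.04248) - (-0.02778)(0)]/D = 4.769 V
V_2 = [(0.287)(0) - (1.282)(-0.02778)]/D = 3.119 V
V_th = V_2 - V_3 = 3.119 - 0 = 3.119 V
Step 2 — R_th: zero the source — replace V1 by a short circuit (node 3 merges into node 0) — and find the resistance seen between A (node 2) and B (node 0).
Reduce the network between node 2 (A) and node 0 (B) by series/parallel combination:
  Rp1 = R1 ‖ R3 (parallel, both between nodes 0 and 1) = 1/(1/3.9 + 1/360) = 3.858 Ω
  Rs1 = R2 + Rp1 (series, joined only at node 1) = 36 + 3.858 = 39.86 Ω
  Rp2 = R4 ‖ Rs1 (parallel, both between nodes 0 and 2) = 1/(1/68 + 1/39.86) = 25.13 Ω
R_th = 25.13 Ω
I_n = V_th/R_th = 3.119/25.13 = 0.1241 A, and R_n = R_th = 25.13 Ω

Final answer: I_n = 0.1241 A, R_n = 25.13 Ω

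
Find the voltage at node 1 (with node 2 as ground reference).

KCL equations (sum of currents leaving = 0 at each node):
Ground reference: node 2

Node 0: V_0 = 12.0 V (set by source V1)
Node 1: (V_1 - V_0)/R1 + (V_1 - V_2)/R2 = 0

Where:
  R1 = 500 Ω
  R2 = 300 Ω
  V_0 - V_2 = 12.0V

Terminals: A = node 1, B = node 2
Nodal analysis, taking node 2 as the 0 V reference.
Source V1 fixes V_0 = 12 V.
KCL at each unknown node (sum of currents leaving = 0; resistances in Ω):
  Node 1: (V_1 - 12)/500 + (V_1 - 0)/300 = 0
Collecting terms: 0.005333 × V_1 = 0.024  =>  V_1 = 4.5 V
The requested potential is V_1 = 4.5 V.

Final answer: V_1 = 4.5 V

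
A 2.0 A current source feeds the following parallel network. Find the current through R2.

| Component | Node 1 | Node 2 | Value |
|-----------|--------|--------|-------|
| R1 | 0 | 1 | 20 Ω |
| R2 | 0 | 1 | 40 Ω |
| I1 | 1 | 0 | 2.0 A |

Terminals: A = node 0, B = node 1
All resistors sit directly between nodes 0 and 1, so they are in parallel and share one voltage V; the full source current 2 A splits among them.
1/R_par = 1/20 + 1/40 = 0.075 S  =>  R_par = 13.33 Ω
V = I × R_par = 2 × 13.33 = 26.67 V
I_R2 = V/R2 = 26.67/40 = 0.6667 A

Final answer: 0.6667 A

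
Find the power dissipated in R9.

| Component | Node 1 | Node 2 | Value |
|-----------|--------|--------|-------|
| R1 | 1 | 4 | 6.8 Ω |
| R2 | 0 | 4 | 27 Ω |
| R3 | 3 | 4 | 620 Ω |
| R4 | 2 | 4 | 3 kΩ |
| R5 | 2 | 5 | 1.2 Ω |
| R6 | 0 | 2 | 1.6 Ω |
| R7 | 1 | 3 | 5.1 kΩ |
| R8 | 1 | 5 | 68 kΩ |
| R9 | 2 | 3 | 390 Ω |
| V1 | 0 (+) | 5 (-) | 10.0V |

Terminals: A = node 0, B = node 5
Nodal analysis, taking node 5 as the 0 V reference.
Source V1 fixes V_0 = 10 V.
KCL at each unknown node (sum of currents leaving = 0; resistances in Ω):
  Node 1: (V_1 - V_4)/6.8 + (V_1 - V_3)/5100 + (V_1 - 0)/68000 = 0
  Node 2: (V_2 - V_4)/3000 + (V_2 - 0)/1.2 + (V_2 - 10)/1.6 + (V_2 - V_3)/390 = 0
  Node 3: (V_3 - V_4)/620 + (V_3 - V_1)/5100 + (V_3 - V_2)/390 = 0
  Node 4: (V_4 - V_1)/6.8 + (V_4 - 10)/27 + (V_4 - V_3)/620 + (V_4 - V_2)/3000 = 0
Collecting terms (coefficients in siemens):
  0.1473·V_1 - 0.0001961·V_3 - 0.1471·V_4 = 0
  1.461·V_2 - 0.002564·V_3 - 0.0003333·V_4 = 6.25
  0.004373·V_3 - 0.0001961·V_1 - 0.002564·V_2 - 0.001613·V_4 = 0
  0.186·V_4 - 0.1471·V_1 - 0.0003333·V_2 - 0.001613·V_3 = 0.3704
Solving these 4 simultaneous equations (Gaussian elimination) gives:
  V_1 = 9.784 V, V_2 = 4.291 V, V_3 = 6.565 V, V_4 = 9.789 V
I_R9 = (V_2 - V_3)/R9 = (4.291 - 6.565)/390 = -0.005831 A
P_R9 = I_R9² × R9 = (-0.005831)² × 390 = 0.01326 W

Final answer: 0.01326 W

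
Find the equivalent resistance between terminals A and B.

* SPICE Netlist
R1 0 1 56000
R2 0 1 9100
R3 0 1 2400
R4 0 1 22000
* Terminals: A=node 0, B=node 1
Reduce the network between node 0 (A) and node 1 (B) by series/parallel combination:
  Rp1 = R1 ‖ R2 ‖ R3 ‖ R4 (parallel, all between nodes 0 and 1) = 1/(1/56000 + 1/9100 + 1/2400 + 1/22000) = 1695 Ω
R_eq = 1.695 kΩ

Final answer: 1.695 kΩ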